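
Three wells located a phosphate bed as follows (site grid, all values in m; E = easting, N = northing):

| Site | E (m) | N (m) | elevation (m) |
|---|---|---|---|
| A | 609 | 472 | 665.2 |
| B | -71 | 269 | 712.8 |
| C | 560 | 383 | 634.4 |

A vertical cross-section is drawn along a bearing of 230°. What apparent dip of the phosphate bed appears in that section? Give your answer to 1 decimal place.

7.8°

Two edge vectors: A→B = (-680, -203, 47.6), A→C = (-49, -89, -30.8).
Normal n = (A→B) × (A→C) = (10488.8, -23276.4, 50573).
So ∂z/∂E = −n_x/n_z = −0.20740 and ∂z/∂N = −n_y/n_z = 0.46025.
Unit vector along 230° is (sin 230°, cos 230°) = (-0.7660, -0.6428).
Slope in that direction = a·(-0.7660) + b·(-0.6428) = −0.13697.
Apparent dip = arctan|0.13697| = 7.8° (true dip is 26.8°, so apparent ≤ true as expected).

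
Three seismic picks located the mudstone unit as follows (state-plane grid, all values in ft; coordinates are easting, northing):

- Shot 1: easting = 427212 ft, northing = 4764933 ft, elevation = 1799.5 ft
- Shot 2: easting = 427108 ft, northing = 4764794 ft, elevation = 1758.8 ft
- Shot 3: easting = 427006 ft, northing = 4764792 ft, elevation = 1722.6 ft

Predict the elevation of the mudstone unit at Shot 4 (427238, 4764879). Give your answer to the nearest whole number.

1807 ft

Let the plane be z = a·easting + b·northing + c.
Shot 2−Shot 1: −104a − 139b = −40.7;  Shot 3−Shot 1: −206a − 141b = −76.9.
Solving gives a = 0.35435934, b = 0.02767359.
Then c = 1799.5 − a·427212 − b·4764933 = −281449.85.
At (427238, 4764879): z = 151395.8 + 131861.3 − 281449.85 = 1807.2 ft.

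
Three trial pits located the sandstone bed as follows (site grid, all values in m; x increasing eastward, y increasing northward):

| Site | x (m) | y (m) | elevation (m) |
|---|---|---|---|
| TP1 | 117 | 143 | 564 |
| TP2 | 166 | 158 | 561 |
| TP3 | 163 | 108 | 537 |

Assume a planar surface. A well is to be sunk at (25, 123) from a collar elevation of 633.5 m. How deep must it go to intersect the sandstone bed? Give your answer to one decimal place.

59.8 m

Let the plane be z = a·x + b·y + c.
TP2−TP1: 49a + 15b = −3;  TP3−TP1: 46a − 35b = −27.
Solving gives a = −0.21206, b = 0.49272.
Then c = 564 − a·117 − b·143 = 518.35.
At (25, 123): z_contact = −5.30 + 60.60 + 518.35 = 573.65 m.
Depth below ground = 633.5 − 573.65 = 59.8 m.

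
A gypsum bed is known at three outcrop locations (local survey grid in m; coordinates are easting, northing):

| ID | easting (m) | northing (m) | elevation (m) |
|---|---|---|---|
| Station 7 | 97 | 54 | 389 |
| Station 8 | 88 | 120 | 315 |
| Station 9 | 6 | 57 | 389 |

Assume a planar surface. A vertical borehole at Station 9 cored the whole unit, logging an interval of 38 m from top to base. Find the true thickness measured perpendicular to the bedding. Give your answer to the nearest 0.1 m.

25.2 m

Let the plane be z = a·easting + b·northing + c.
Station 8−Station 7: −9a + 66b = −74;  Station 9−Station 7: −91a + 3b = 0.
Solving gives a = −0.03713, b = −1.12628.
|∇z| = √(a²+b²) = 1.12689, so dip δ = arctan(1.12689) = 48.41°.
True thickness = vertical thickness × cos δ = 38 × cos 48.41° = 25.2 m.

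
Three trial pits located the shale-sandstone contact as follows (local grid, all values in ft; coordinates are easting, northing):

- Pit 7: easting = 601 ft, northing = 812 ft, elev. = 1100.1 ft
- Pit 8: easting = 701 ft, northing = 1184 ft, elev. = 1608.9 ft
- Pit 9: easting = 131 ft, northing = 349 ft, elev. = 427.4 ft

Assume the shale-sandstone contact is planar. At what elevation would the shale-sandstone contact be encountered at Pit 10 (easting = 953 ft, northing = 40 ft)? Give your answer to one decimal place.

Two edge vectors: Pit 7→Pit 8 = (100, 372, 508.8), Pit 7→Pit 9 = (-470, -463, -672.7).
Normal n = (Pit 7→Pit 8) × (Pit 7→Pit 9) = (-14670, -171866, 128540).
So ∂z/∂easting = −n_x/n_z = 0.114128 and ∂z/∂northing = −n_y/n_z = 1.337062.
Intercept c from Pit 7: 1100.1 − 68.59 − 1085.69 = −54.19.
At (953, 40): z = 108.8 + 53.5 − 54.19 = 108.1 ft.

108.1 ft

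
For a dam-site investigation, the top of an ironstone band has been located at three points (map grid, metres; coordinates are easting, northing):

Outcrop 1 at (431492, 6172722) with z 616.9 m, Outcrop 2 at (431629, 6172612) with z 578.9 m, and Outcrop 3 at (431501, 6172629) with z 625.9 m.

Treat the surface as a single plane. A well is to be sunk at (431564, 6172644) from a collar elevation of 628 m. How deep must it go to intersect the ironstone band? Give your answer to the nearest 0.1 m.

Two edge vectors: Outcrop 1→Outcrop 2 = (137, -110, -38), Outcrop 1→Outcrop 3 = (9, -93, 9).
Normal n = (Outcrop 1→Outcrop 2) × (Outcrop 1→Outcrop 3) = (-4524, -1575, -11751).
So ∂z/∂easting = −n_x/n_z = −0.384988512 and ∂z/∂northing = −n_y/n_z = −0.134031146.
Intercept c from Outcrop 1: 616.9 + 166119.46 + 827337.01 = 994073.37.
At (431564, 6172644): z_contact = −166147.18 − 827326.55 + 994073.37 = 599.64 m.
Depth below ground = 628 − 599.64 = 28.4 m.

28.4 m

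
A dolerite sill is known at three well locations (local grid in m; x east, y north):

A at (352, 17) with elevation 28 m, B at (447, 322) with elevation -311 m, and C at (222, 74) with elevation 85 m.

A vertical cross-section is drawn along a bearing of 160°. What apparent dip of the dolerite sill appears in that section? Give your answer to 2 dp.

Let the plane be z = a·x + b·y + c.
B−A: 95a + 305b = −339;  C−A: −130a + 57b = 57.
Solving gives a = −0.81456, b = −0.85776.
Unit vector along 160° is (sin 160°, cos 160°) = (0.3420, -0.9397).
Slope in that direction = a·(0.3420) + b·(-0.9397) = 0.52744.
Apparent dip = arctan|0.52744| = 27.81° (true dip is 49.8°, so apparent ≤ true as expected).

27.81°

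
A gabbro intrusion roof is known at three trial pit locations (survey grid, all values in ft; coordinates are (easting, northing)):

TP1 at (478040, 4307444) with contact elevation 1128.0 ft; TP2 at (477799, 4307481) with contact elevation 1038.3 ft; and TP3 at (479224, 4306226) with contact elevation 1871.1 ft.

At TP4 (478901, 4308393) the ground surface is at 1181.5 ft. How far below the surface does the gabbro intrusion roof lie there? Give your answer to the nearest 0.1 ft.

48.6 ft

Let the plane be z = a·E + b·N + c.
TP2−TP1: −241a + 37b = −89.7;  TP3−TP1: 1184a − 1218b = 743.1.
Solving gives a = 0.327393185, b = −0.291844392.
Then c = 1128 − a·478040 − b·4307444 = 1101724.34.
At (478901, 4308393): z_contact = 156788.92 − 1257380.34 + 1101724.34 = 1132.93 ft.
Depth below ground = 1181.5 − 1132.93 = 48.6 ft.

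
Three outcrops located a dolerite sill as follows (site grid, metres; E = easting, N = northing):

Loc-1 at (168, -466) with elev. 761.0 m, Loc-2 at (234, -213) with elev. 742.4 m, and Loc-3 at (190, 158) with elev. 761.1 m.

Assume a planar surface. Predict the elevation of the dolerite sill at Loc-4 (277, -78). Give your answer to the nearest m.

Two edge vectors: Loc-1→Loc-2 = (66, 253, -18.6), Loc-1→Loc-3 = (22, 624, 0.1).
Normal n = (Loc-1→Loc-2) × (Loc-1→Loc-3) = (11631.7, -415.8, 35618).
So ∂z/∂E = −n_x/n_z = −0.32657 and ∂z/∂N = −n_y/n_z = 0.01167.
Intercept c from Loc-1: 761 + 54.86 + 5.44 = 821.30.
At (277, -78): z = −90.5 − 0.9 + 821.30 = 729.9 m.

730 m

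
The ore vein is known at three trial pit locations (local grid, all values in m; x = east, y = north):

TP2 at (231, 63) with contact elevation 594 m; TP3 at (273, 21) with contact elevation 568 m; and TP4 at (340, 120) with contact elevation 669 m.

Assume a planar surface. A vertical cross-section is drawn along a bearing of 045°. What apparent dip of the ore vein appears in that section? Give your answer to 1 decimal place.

37.8°

Two edge vectors: TP2→TP3 = (42, -42, -26), TP2→TP4 = (109, 57, 75).
Normal n = (TP2→TP3) × (TP2→TP4) = (-1668, -5984, 6972).
So ∂z/∂x = −n_x/n_z = 0.23924 and ∂z/∂y = −n_y/n_z = 0.85829.
Unit vector along 045° is (sin 45°, cos 45°) = (0.7071, 0.7071).
Slope in that direction = a·(0.7071) + b·(0.7071) = 0.77607.
Apparent dip = arctan|0.77607| = 37.8° (true dip is 41.7°, so apparent ≤ true as expected).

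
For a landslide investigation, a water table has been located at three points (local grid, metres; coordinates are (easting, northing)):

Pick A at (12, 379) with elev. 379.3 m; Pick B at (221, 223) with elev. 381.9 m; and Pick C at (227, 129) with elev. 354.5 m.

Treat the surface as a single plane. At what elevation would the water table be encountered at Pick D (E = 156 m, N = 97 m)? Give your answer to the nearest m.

328 m

Two edge vectors: Pick A→Pick B = (209, -156, 2.6), Pick A→Pick C = (215, -250, -24.8).
Normal n = (Pick A→Pick B) × (Pick A→Pick C) = (4518.8, 5742.2, -18710).
So ∂z/∂E = −n_x/n_z = 0.24152 and ∂z/∂N = −n_y/n_z = 0.30691.
Intercept c from Pick A: 379.3 − 2.90 − 116.32 = 260.08.
At (156, 97): z = 37.7 + 29.8 + 260.08 = 327.5 m.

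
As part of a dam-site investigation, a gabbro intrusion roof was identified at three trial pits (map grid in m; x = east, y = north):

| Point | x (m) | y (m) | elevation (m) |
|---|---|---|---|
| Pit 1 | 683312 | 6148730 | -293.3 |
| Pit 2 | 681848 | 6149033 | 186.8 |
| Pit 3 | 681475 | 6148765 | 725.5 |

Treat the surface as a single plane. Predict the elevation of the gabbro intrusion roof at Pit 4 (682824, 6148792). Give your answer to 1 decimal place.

Two edge vectors: Pit 1→Pit 2 = (-1464, 303, 480.1), Pit 1→Pit 3 = (-1837, 35, 1018.8).
Normal n = (Pit 1→Pit 2) × (Pit 1→Pit 3) = (291892.9, 609579.5, 505371).
So ∂z/∂x = −n_x/n_z = −0.577581420 and ∂z/∂y = −n_y/n_z = −1.206201978.
Intercept c from Pit 1: -293.3 + 394668.32 + 7416610.29 = 7810985.31.
At (682824, 6148792): z = −394386.5 − 7416685.1 + 7810985.31 = -86.2 m.

-86.2 m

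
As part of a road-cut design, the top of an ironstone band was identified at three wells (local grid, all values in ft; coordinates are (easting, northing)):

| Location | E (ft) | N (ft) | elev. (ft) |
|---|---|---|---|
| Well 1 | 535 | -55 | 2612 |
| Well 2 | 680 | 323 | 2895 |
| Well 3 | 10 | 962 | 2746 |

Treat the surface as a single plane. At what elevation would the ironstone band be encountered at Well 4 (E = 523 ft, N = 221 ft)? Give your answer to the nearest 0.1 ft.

2737.8 ft

Two edge vectors: Well 1→Well 2 = (145, 378, 283), Well 1→Well 3 = (-525, 1017, 134).
Normal n = (Well 1→Well 2) × (Well 1→Well 3) = (-237159, -168005, 345915).
So ∂z/∂E = −n_x/n_z = 0.68560 and ∂z/∂N = −n_y/n_z = 0.48568.
Intercept c from Well 1: 2612 − 366.80 + 26.71 = 2271.92.
At (523, 221): z = 358.6 + 107.3 + 2271.92 = 2737.8 ft.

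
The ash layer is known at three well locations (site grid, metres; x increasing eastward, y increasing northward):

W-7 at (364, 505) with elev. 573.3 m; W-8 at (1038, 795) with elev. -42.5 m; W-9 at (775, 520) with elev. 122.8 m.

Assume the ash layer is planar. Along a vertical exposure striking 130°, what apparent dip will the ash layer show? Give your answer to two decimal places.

49.00°

Let the plane be z = a·x + b·y + c.
W-8−W-7: 674a + 290b = −615.8;  W-9−W-7: 411a + 15b = −450.5.
Solving gives a = −1.11302, b = 0.46336.
Unit vector along 130° is (sin 130°, cos 130°) = (0.7660, -0.6428).
Slope in that direction = a·(0.7660) + b·(-0.6428) = −1.15046.
Apparent dip = arctan|1.15046| = 49.00° (true dip is 50.3°, so apparent ≤ true as expected).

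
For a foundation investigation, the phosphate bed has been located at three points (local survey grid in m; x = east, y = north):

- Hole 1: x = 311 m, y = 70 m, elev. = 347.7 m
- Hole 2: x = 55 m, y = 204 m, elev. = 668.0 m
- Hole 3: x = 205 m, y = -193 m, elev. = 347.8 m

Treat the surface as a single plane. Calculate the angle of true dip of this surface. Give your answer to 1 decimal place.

Two edge vectors: Hole 1→Hole 2 = (-256, 134, 320.3), Hole 1→Hole 3 = (-106, -263, 0.1).
Normal n = (Hole 1→Hole 2) × (Hole 1→Hole 3) = (84252.3, -33926.2, 81532).
So ∂z/∂x = −n_x/n_z = −1.03336 and ∂z/∂y = −n_y/n_z = 0.41611.
Gradient magnitude |∇z| = √(a² + b²) = √(1.06784 + 0.17315) = 1.11400.
True dip = arctan(1.11400) = 48.1°, dipping toward ESE (azimuth ≈ 112°).

48.1°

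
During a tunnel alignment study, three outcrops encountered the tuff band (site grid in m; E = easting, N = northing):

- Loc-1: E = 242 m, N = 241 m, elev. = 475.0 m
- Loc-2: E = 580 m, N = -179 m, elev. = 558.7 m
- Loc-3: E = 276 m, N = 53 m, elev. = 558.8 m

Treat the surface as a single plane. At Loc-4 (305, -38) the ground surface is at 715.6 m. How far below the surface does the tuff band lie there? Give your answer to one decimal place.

121.2 m

Let the plane be z = a·E + b·N + c.
Loc-2−Loc-1: 338a − 420b = 83.7;  Loc-3−Loc-1: 34a − 188b = 83.8.
Solving gives a = −0.39502, b = −0.51718.
Then c = 475 − a·242 − b·241 = 695.24.
At (305, -38): z_contact = −120.48 + 19.65 + 695.24 = 594.41 m.
Depth below ground = 715.6 − 594.41 = 121.2 m.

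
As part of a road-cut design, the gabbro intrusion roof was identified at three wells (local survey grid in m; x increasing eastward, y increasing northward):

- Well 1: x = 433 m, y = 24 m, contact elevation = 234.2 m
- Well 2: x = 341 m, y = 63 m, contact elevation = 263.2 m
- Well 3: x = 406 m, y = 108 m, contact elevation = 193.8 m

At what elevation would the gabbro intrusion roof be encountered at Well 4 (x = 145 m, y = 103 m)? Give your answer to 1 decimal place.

354.0 m

Two edge vectors: Well 1→Well 2 = (-92, 39, 29), Well 1→Well 3 = (-27, 84, -40.4).
Normal n = (Well 1→Well 2) × (Well 1→Well 3) = (-4011.6, -4499.8, -6675).
So ∂z/∂x = −n_x/n_z = −0.60099 and ∂z/∂y = −n_y/n_z = −0.67413.
Intercept c from Well 1: 234.2 + 260.23 + 16.18 = 510.61.
At (145, 103): z = −87.1 − 69.4 + 510.61 = 354.0 m.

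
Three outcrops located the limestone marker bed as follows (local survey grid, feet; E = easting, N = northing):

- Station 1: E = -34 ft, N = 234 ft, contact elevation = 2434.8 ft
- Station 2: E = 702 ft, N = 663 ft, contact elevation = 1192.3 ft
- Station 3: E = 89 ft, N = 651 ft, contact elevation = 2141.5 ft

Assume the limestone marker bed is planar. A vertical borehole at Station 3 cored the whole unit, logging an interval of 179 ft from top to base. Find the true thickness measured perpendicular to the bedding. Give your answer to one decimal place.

96.5 ft

Let the plane be z = a·E + b·N + c.
Station 2−Station 1: 736a + 429b = −1242.5;  Station 3−Station 1: 123a + 417b = −293.3.
Solving gives a = −1.54359, b = −0.24805.
|∇z| = √(a²+b²) = 1.56340, so dip δ = arctan(1.56340) = 57.40°.
True thickness = vertical thickness × cos δ = 179 × cos 57.40° = 96.5 ft.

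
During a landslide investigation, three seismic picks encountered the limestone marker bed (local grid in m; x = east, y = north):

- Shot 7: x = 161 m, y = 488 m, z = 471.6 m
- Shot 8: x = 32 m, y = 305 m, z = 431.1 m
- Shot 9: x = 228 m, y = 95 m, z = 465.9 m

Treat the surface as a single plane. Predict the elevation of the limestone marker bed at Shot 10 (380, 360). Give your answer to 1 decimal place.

516.3 m

Let the plane be z = a·x + b·y + c.
Shot 8−Shot 7: −129a − 183b = −40.5;  Shot 9−Shot 7: 67a − 393b = −5.7.
Solving gives a = 0.23624, b = 0.05478.
Then c = 471.6 − a·161 − b·488 = 406.83.
At (380, 360): z = 89.8 + 19.7 + 406.83 = 516.3 m.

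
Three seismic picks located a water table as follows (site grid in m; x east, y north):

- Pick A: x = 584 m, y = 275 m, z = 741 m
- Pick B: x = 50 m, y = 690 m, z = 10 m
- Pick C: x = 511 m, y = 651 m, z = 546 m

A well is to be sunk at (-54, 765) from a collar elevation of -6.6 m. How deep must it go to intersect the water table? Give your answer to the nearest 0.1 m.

124.0 m

Two edge vectors: Pick A→Pick B = (-534, 415, -731), Pick A→Pick C = (-73, 376, -195).
Normal n = (Pick A→Pick B) × (Pick A→Pick C) = (193931, -50767, -170489).
So ∂z/∂x = −n_x/n_z = 1.13750 and ∂z/∂y = −n_y/n_z = −0.29777.
Intercept c from Pick A: 741 − 664.30 + 81.89 = 158.59.
At (-54, 765): z_contact = −61.42 − 227.80 + 158.59 = -130.63 m.
Depth below ground = -6.6 − (-130.63) = 124.0 m.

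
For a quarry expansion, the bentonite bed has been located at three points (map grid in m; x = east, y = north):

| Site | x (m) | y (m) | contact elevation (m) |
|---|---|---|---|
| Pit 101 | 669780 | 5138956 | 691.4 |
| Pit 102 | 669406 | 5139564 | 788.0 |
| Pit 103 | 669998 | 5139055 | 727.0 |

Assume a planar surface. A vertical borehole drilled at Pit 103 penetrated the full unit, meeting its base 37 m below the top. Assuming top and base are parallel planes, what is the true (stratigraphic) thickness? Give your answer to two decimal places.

Two edge vectors: Pit 101→Pit 102 = (-374, 608, 96.6), Pit 101→Pit 103 = (218, 99, 35.6).
Normal n = (Pit 101→Pit 102) × (Pit 101→Pit 103) = (12081.4, 34373.2, -169570).
So ∂z/∂x = −n_x/n_z = 0.07125 and ∂z/∂y = −n_y/n_z = 0.20271.
|∇z| = √(a²+b²) = 0.21486, so dip δ = arctan(0.21486) = 12.13°.
True thickness = vertical thickness × cos δ = 37 × cos 12.13° = 36.17 m.

36.17 m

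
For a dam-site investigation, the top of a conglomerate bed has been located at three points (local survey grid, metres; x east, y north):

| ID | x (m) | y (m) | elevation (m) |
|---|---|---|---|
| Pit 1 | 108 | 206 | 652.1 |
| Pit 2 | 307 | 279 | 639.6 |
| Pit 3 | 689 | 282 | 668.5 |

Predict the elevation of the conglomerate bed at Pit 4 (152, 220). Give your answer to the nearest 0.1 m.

650.2 m

Let the plane be z = a·x + b·y + c.
Pit 2−Pit 1: 199a + 73b = −12.5;  Pit 3−Pit 1: 581a + 76b = 16.4.
Solving gives a = 0.07868, b = −0.38573.
Then c = 652.1 − a·108 − b·206 = 723.06.
At (152, 220): z = 12.0 − 84.9 + 723.06 = 650.2 m.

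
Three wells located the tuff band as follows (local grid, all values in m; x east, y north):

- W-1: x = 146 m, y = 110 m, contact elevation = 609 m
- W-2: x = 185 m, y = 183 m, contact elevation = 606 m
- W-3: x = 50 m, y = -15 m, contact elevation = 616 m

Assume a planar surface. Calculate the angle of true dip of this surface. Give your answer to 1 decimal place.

3.7°

Two edge vectors: W-1→W-2 = (39, 73, -3), W-1→W-3 = (-96, -125, 7).
Normal n = (W-1→W-2) × (W-1→W-3) = (136, 15, 2133).
So ∂z/∂x = −n_x/n_z = −0.06376 and ∂z/∂y = −n_y/n_z = −0.00703.
Gradient magnitude |∇z| = √(a² + b²) = √(0.00407 + 0.00005) = 0.06415.
True dip = arctan(0.06415) = 3.7°, dipping toward E (azimuth ≈ 084°).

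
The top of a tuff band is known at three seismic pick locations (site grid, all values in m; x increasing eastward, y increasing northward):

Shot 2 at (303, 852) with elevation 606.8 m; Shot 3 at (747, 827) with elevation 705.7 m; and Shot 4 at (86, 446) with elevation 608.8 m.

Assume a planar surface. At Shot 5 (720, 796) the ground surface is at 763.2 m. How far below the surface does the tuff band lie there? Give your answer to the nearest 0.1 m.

Two edge vectors: Shot 2→Shot 3 = (444, -25, 98.9), Shot 2→Shot 4 = (-217, -406, 2).
Normal n = (Shot 2→Shot 3) × (Shot 2→Shot 4) = (40103.4, -22349.3, -185689).
So ∂z/∂x = −n_x/n_z = 0.21597 and ∂z/∂y = −n_y/n_z = −0.12036.
Intercept c from Shot 2: 606.8 − 65.44 + 102.55 = 643.91.
At (720, 796): z_contact = 155.50 − 95.81 + 643.91 = 703.60 m.
Depth below ground = 763.2 − 703.60 = 59.6 m.

59.6 m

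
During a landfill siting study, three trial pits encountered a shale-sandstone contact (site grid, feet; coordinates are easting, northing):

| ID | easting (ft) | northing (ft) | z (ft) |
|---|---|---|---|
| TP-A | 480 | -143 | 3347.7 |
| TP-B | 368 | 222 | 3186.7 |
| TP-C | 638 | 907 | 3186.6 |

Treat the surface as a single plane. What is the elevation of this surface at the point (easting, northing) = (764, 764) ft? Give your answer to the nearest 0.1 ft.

3301.3 ft

Let the plane be z = a·easting + b·northing + c.
TP-B−TP-A: −112a + 365b = −161;  TP-C−TP-A: 158a + 1050b = −161.1.
Solving gives a = 0.62902, b = −0.24808.
Then c = 3347.7 − a·480 − b·-143 = 3010.29.
At (764, 764): z = 480.6 − 189.5 + 3010.29 = 3301.3 ft.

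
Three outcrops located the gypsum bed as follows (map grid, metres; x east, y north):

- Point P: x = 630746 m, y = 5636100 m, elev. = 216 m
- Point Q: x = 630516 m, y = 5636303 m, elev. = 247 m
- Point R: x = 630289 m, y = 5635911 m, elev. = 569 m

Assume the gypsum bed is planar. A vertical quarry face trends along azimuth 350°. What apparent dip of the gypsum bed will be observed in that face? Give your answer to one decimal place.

21.1°

Two edge vectors: Point P→Point Q = (-230, 203, 31), Point P→Point R = (-457, -189, 353).
Normal n = (Point P→Point Q) × (Point P→Point R) = (77518, 67023, 136241).
So ∂z/∂x = −n_x/n_z = −0.56898 and ∂z/∂y = −n_y/n_z = −0.49194.
Unit vector along 350° is (sin 350°, cos 350°) = (-0.1736, 0.9848).
Slope in that direction = a·(-0.1736) + b·(0.9848) = −0.38567.
Apparent dip = arctan|0.38567| = 21.1° (true dip is 36.9°, so apparent ≤ true as expected).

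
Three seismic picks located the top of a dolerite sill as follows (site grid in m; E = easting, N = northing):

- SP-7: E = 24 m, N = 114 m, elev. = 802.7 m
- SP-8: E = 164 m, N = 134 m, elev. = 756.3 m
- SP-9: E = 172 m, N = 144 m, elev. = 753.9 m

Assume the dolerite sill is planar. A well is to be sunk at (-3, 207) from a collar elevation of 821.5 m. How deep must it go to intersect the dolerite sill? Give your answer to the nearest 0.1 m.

Two edge vectors: SP-7→SP-8 = (140, 20, -46.4), SP-7→SP-9 = (148, 30, -48.8).
Normal n = (SP-7→SP-8) × (SP-7→SP-9) = (416, -35.2, 1240).
So ∂z/∂E = −n_x/n_z = −0.33548 and ∂z/∂N = −n_y/n_z = 0.02839.
Intercept c from SP-7: 802.7 + 8.05 − 3.24 = 807.52.
At (-3, 207): z_contact = 1.01 + 5.88 + 807.52 = 814.40 m.
Depth below ground = 821.5 − 814.40 = 7.1 m.

7.1 m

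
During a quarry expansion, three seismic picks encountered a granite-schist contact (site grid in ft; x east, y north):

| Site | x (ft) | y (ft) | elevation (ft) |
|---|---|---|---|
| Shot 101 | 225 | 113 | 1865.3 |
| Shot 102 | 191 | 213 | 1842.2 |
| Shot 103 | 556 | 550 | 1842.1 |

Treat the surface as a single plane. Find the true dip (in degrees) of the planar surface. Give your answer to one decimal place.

Let the plane be z = a·x + b·y + c.
Shot 102−Shot 101: −34a + 100b = −23.1;  Shot 103−Shot 101: 331a + 437b = −23.2.
Solving gives a = 0.16211, b = −0.17588.
Gradient magnitude |∇z| = √(a² + b²) = √(0.02628 + 0.03093) = 0.23920.
True dip = arctan(0.23920) = 13.5°, dipping toward NW (azimuth ≈ 317°).

13.5°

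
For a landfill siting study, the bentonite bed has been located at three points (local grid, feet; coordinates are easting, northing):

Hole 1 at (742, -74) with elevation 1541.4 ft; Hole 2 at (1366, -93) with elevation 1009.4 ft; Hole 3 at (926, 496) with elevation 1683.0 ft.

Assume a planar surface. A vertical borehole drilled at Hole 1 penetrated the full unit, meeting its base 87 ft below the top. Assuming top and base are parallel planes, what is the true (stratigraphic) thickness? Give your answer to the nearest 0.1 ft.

62.0 ft

Let the plane be z = a·easting + b·northing + c.
Hole 2−Hole 1: 624a − 19b = −532;  Hole 3−Hole 1: 184a + 570b = 141.6.
Solving gives a = −0.83678, b = 0.51854.
|∇z| = √(a²+b²) = 0.98442, so dip δ = arctan(0.98442) = 44.55°.
True thickness = vertical thickness × cos δ = 87 × cos 44.55° = 62.0 ft.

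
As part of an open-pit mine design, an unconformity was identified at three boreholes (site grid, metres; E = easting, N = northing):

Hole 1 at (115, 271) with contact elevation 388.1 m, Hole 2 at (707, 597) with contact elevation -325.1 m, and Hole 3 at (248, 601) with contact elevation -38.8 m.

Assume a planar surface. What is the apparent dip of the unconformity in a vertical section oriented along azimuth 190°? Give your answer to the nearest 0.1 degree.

48.6°

Let the plane be z = a·E + b·N + c.
Hole 2−Hole 1: 592a + 326b = −713.2;  Hole 3−Hole 1: 133a + 330b = −426.9.
Solving gives a = −0.63280, b = −1.03860.
Unit vector along 190° is (sin 190°, cos 190°) = (-0.1736, -0.9848).
Slope in that direction = a·(-0.1736) + b·(-0.9848) = 1.13271.
Apparent dip = arctan|1.13271| = 48.6° (true dip is 50.6°, so apparent ≤ true as expected).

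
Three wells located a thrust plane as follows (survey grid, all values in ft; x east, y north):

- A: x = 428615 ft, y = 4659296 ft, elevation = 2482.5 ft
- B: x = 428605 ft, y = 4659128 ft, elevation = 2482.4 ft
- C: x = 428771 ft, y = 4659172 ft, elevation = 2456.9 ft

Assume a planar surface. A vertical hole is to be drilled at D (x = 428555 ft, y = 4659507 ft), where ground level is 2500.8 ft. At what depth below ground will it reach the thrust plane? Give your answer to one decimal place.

6.8 ft

Two edge vectors: A→B = (-10, -168, -0.1), A→C = (156, -124, -25.6).
Normal n = (A→B) × (A→C) = (4288.4, -271.6, 27448).
So ∂z/∂x = −n_x/n_z = −0.156237249 and ∂z/∂y = −n_y/n_z = 0.009895074.
Intercept c from A: 2482.5 + 66965.63 − 46104.08 = 23344.05.
At (428555, 4659507): z_contact = −66956.25 + 46106.17 + 23344.05 = 2493.96 ft.
Depth below ground = 2500.8 − 2493.96 = 6.8 ft.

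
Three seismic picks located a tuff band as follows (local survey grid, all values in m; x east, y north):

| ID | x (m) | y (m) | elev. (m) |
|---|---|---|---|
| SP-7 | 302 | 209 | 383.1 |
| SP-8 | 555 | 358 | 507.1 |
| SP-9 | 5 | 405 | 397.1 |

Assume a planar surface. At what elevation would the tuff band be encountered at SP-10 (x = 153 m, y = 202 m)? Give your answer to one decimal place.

Let the plane be z = a·x + b·y + c.
SP-8−SP-7: 253a + 149b = 124;  SP-9−SP-7: −297a + 196b = 14.
Solving gives a = 0.23676, b = 0.43020.
Then c = 383.1 − a·302 − b·209 = 221.69.
At (153, 202): z = 36.2 + 86.9 + 221.69 = 344.8 m.

344.8 m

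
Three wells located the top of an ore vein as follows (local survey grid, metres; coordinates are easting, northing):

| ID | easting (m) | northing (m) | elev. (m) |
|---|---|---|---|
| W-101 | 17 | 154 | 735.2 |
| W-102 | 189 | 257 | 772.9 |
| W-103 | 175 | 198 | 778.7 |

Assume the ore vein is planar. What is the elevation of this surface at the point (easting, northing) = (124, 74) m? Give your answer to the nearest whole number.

Let the plane be z = a·easting + b·northing + c.
W-102−W-101: 172a + 103b = 37.7;  W-103−W-101: 158a + 44b = 43.5.
Solving gives a = 0.32411, b = −0.17521.
Then c = 735.2 − a·17 − b·154 = 756.67.
At (124, 74): z = 40.2 − 13.0 + 756.67 = 783.9 m.

784 m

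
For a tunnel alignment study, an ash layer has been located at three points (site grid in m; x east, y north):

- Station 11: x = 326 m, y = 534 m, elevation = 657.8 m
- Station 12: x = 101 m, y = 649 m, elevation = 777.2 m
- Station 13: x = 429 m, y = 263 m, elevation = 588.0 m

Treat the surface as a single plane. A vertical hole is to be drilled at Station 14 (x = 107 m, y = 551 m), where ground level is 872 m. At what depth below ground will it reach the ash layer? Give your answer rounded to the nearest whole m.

105 m

Two edge vectors: Station 11→Station 12 = (-225, 115, 119.4), Station 11→Station 13 = (103, -271, -69.8).
Normal n = (Station 11→Station 12) × (Station 11→Station 13) = (24330.4, -3406.8, 49130).
So ∂z/∂x = −n_x/n_z = −0.49522 and ∂z/∂y = −n_y/n_z = 0.06934.
Intercept c from Station 11: 657.8 + 161.44 − 37.03 = 782.21.
At (107, 551): z_contact = −53.0 + 38.2 + 782.21 = 767.4 m.
Depth below ground = 872 − 767.4 = 105 m.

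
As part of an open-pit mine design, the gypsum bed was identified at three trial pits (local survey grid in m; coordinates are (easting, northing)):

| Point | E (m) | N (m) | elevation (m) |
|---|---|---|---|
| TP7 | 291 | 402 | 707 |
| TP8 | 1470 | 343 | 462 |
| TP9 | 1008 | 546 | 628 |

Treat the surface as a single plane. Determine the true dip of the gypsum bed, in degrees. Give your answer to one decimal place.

23.4°

Two edge vectors: TP7→TP8 = (1179, -59, -245), TP7→TP9 = (717, 144, -79).
Normal n = (TP7→TP8) × (TP7→TP9) = (39941, -82524, 212079).
So ∂z/∂E = −n_x/n_z = −0.18833 and ∂z/∂N = −n_y/n_z = 0.38912.
Gradient magnitude |∇z| = √(a² + b²) = √(0.03547 + 0.15141) = 0.43230.
True dip = arctan(0.43230) = 23.4°, dipping toward SSE (azimuth ≈ 154°).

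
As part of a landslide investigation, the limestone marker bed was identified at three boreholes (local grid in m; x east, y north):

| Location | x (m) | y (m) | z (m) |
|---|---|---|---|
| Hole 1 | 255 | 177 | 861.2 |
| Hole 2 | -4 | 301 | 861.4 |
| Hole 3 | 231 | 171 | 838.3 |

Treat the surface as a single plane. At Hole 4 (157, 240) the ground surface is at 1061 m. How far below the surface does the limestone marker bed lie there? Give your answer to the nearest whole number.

179 m

Let the plane be z = a·x + b·y + c.
Hole 2−Hole 1: −259a + 124b = 0.2;  Hole 3−Hole 1: −24a − 6b = −22.9.
Solving gives a = 0.62658, b = 1.31035.
Then c = 861.2 − a·255 − b·177 = 469.49.
At (157, 240): z_contact = 98.4 + 314.5 + 469.49 = 882.3 m.
Depth below ground = 1061 − 882.3 = 179 m.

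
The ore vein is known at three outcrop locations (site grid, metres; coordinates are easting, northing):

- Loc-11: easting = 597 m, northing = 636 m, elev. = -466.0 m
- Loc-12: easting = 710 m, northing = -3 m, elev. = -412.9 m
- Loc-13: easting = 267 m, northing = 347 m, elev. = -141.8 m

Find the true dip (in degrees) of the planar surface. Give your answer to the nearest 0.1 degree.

39.3°

Two edge vectors: Loc-11→Loc-12 = (113, -639, 53.1), Loc-11→Loc-13 = (-330, -289, 324.2).
Normal n = (Loc-11→Loc-12) × (Loc-11→Loc-13) = (-191817.9, -54157.6, -243527).
So ∂z/∂easting = −n_x/n_z = −0.78767 and ∂z/∂northing = −n_y/n_z = −0.22239.
Gradient magnitude |∇z| = √(a² + b²) = √(0.62042 + 0.04946) = 0.81846.
True dip = arctan(0.81846) = 39.3°, dipping toward ENE (azimuth ≈ 074°).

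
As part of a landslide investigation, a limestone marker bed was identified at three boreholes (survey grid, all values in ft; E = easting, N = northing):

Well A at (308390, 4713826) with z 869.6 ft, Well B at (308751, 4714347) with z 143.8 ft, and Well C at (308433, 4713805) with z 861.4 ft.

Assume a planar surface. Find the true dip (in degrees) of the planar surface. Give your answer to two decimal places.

Two edge vectors: Well A→Well B = (361, 521, -725.8), Well A→Well C = (43, -21, -8.2).
Normal n = (Well A→Well B) × (Well A→Well C) = (-19514, -28249.2, -29984).
So ∂z/∂E = −n_x/n_z = −0.65081 and ∂z/∂N = −n_y/n_z = −0.94214.
Gradient magnitude |∇z| = √(a² + b²) = √(0.42356 + 0.88763) = 1.14507.
True dip = arctan(1.14507) = 48.87°, dipping toward NE (azimuth ≈ 035°).

48.87°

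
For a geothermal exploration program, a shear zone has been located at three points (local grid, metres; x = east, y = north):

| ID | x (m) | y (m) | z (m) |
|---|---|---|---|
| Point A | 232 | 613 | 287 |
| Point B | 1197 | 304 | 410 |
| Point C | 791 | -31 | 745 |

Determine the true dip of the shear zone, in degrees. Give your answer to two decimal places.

40.14°

Let the plane be z = a·x + b·y + c.
Point B−Point A: 965a − 309b = 123;  Point C−Point A: 559a − 644b = 458.
Solving gives a = −0.13886, b = −0.83171.
Gradient magnitude |∇z| = √(a² + b²) = √(0.01928 + 0.69174) = 0.84322.
True dip = arctan(0.84322) = 40.14°, dipping toward N (azimuth ≈ 009°).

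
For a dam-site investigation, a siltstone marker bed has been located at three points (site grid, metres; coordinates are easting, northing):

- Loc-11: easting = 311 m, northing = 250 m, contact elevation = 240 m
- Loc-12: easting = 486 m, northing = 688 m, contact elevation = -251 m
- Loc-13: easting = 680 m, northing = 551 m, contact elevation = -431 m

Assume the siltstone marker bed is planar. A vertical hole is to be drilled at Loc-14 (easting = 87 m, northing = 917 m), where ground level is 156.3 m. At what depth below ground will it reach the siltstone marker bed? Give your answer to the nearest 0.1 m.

Let the plane be z = a·easting + b·northing + c.
Loc-12−Loc-11: 175a + 438b = −491;  Loc-13−Loc-11: 369a + 301b = −671.
Solving gives a = −1.34108, b = −0.58518.
Then c = 240 − a·311 − b·250 = 803.37.
At (87, 917): z_contact = −116.67 − 536.61 + 803.37 = 150.09 m.
Depth below ground = 156.3 − 150.09 = 6.2 m.

6.2 m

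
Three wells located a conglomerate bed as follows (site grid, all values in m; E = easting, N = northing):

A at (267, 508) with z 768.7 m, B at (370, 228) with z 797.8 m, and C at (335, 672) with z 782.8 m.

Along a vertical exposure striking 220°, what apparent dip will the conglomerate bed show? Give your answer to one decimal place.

8.2°

Two edge vectors: A→B = (103, -280, 29.1), A→C = (68, 164, 14.1).
Normal n = (A→B) × (A→C) = (-8720.4, 526.5, 35932).
So ∂z/∂E = −n_x/n_z = 0.24269 and ∂z/∂N = −n_y/n_z = −0.01465.
Unit vector along 220° is (sin 220°, cos 220°) = (-0.6428, -0.7660).
Slope in that direction = a·(-0.6428) + b·(-0.7660) = −0.14477.
Apparent dip = arctan|0.14477| = 8.2° (true dip is 13.7°, so apparent ≤ true as expected).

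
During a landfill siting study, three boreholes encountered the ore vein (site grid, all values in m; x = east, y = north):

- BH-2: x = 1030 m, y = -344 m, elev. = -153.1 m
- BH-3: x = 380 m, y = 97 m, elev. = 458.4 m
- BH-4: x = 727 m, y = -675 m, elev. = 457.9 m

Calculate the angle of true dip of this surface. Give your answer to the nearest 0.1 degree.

56.0°

Let the plane be z = a·x + b·y + c.
BH-3−BH-2: −650a + 441b = 611.5;  BH-4−BH-2: −303a − 331b = 611.
Solving gives a = −1.35291, b = −0.60746.
Gradient magnitude |∇z| = √(a² + b²) = √(1.83036 + 0.36901) = 1.48303.
True dip = arctan(1.48303) = 56.0°, dipping toward ENE (azimuth ≈ 066°).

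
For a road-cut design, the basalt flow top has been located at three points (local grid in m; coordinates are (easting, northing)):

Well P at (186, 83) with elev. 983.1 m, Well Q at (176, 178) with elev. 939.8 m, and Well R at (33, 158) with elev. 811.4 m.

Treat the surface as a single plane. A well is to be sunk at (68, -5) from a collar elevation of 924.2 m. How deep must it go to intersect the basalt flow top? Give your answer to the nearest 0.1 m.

Two edge vectors: Well P→Well Q = (-10, 95, -43.3), Well P→Well R = (-153, 75, -171.7).
Normal n = (Well P→Well Q) × (Well P→Well R) = (-13064, 4907.9, 13785).
So ∂z/∂E = −n_x/n_z = 0.94770 and ∂z/∂N = −n_y/n_z = −0.35603.
Intercept c from Well P: 983.1 − 176.27 + 29.55 = 836.38.
At (68, -5): z_contact = 64.44 + 1.78 + 836.38 = 902.60 m.
Depth below ground = 924.2 − 902.60 = 21.6 m.

21.6 m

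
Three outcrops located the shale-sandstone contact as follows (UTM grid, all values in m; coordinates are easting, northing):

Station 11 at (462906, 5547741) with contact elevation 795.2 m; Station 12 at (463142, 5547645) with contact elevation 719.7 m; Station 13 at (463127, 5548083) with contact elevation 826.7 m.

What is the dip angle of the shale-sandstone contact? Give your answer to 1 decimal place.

Let the plane be z = a·easting + b·northing + c.
Station 12−Station 11: 236a − 96b = −75.5;  Station 13−Station 11: 221a + 342b = 31.5.
Solving gives a = −0.22366, b = 0.23663.
Gradient magnitude |∇z| = √(a² + b²) = √(0.05002 + 0.05600) = 0.32560.
True dip = arctan(0.32560) = 18.0°, dipping toward SE (azimuth ≈ 137°).

18.0°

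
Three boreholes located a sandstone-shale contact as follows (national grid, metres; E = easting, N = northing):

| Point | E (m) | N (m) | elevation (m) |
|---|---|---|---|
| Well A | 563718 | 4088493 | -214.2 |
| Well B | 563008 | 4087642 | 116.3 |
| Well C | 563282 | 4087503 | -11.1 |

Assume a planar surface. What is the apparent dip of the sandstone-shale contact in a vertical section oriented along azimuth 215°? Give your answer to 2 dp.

Let the plane be z = a·E + b·N + c.
Well B−Well A: −710a − 851b = 330.5;  Well C−Well A: −436a − 990b = 203.1.
Solving gives a = −0.46512, b = −0.00031.
Unit vector along 215° is (sin 215°, cos 215°) = (-0.5736, -0.8192).
Slope in that direction = a·(-0.5736) + b·(-0.8192) = 0.26704.
Apparent dip = arctan|0.26704| = 14.95° (true dip is 24.9°, so apparent ≤ true as expected).

14.95°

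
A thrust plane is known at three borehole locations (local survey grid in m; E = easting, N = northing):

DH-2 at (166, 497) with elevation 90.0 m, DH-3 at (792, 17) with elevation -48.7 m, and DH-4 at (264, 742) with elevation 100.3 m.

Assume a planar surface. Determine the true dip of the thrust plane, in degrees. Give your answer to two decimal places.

Let the plane be z = a·E + b·N + c.
DH-3−DH-2: 626a − 480b = −138.7;  DH-4−DH-2: 98a + 245b = 10.3.
Solving gives a = −0.14489, b = 0.10000.
Gradient magnitude |∇z| = √(a² + b²) = √(0.02099 + 0.01000) = 0.17605.
True dip = arctan(0.17605) = 9.98°, dipping toward SE (azimuth ≈ 125°).

9.98°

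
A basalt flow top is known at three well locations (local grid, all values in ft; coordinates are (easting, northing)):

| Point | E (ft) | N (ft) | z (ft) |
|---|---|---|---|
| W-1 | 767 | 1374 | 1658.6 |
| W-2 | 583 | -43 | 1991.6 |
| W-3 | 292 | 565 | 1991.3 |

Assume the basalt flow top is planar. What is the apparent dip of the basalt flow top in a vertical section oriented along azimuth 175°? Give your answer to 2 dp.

8.57°

Let the plane be z = a·E + b·N + c.
W-2−W-1: −184a − 1417b = 333;  W-3−W-1: −475a − 809b = 332.7.
Solving gives a = −0.38541, b = −0.18496.
Unit vector along 175° is (sin 175°, cos 175°) = (0.0872, -0.9962).
Slope in that direction = a·(0.0872) + b·(-0.9962) = 0.15066.
Apparent dip = arctan|0.15066| = 8.57° (true dip is 23.1°, so apparent ≤ true as expected).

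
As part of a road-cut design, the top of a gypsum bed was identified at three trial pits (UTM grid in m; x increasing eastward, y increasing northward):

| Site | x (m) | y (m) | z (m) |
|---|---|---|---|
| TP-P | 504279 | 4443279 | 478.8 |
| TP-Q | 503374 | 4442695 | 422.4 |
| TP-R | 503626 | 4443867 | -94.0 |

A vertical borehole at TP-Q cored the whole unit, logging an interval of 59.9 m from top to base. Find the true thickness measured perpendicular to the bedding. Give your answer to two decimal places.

Let the plane be z = a·x + b·y + c.
TP-Q−TP-P: −905a − 584b = −56.4;  TP-R−TP-P: −653a + 588b = −572.8.
Solving gives a = 0.40250, b = −0.52716.
|∇z| = √(a²+b²) = 0.66325, so dip δ = arctan(0.66325) = 33.55°.
True thickness = vertical thickness × cos δ = 59.9 × cos 33.55° = 49.92 m.

49.92 m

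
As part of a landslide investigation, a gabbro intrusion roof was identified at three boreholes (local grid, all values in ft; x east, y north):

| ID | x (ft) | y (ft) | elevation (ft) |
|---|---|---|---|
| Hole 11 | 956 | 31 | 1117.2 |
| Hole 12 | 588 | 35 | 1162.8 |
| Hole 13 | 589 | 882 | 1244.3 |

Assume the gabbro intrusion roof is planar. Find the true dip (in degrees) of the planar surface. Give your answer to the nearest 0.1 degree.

Two edge vectors: Hole 11→Hole 12 = (-368, 4, 45.6), Hole 11→Hole 13 = (-367, 851, 127.1).
Normal n = (Hole 11→Hole 12) × (Hole 11→Hole 13) = (-38297.2, 30037.6, -311700).
So ∂z/∂x = −n_x/n_z = −0.12287 and ∂z/∂y = −n_y/n_z = 0.09637.
Gradient magnitude |∇z| = √(a² + b²) = √(0.01510 + 0.00929) = 0.15615.
True dip = arctan(0.15615) = 8.9°, dipping toward SE (azimuth ≈ 128°).

8.9°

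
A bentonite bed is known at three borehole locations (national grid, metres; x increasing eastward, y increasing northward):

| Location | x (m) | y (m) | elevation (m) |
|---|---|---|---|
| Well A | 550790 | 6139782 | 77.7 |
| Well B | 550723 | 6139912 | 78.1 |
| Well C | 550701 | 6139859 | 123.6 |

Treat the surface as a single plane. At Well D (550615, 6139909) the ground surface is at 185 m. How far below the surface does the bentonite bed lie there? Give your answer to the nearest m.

5 m

Let the plane be z = a·x + b·y + c.
Well B−Well A: −67a + 130b = 0.4;  Well C−Well A: −89a + 77b = 45.9.
Solving gives a = −0.92593979, b = −0.47413820.
Then c = 77.7 − a·550790 − b·6139782 = 3421181.26.
At (550615, 6139909): z_contact = −509836.3 − 2911165.4 + 3421181.26 = 179.5 m.
Depth below ground = 185 − 179.5 = 5 m.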